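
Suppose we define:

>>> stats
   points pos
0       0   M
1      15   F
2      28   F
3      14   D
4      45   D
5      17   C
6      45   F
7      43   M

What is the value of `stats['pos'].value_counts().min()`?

1

value_counts of pos:
pos
F    3
M    2
D    2
C    1
Name: count, dtype: int64
The min of the resulting series is 1.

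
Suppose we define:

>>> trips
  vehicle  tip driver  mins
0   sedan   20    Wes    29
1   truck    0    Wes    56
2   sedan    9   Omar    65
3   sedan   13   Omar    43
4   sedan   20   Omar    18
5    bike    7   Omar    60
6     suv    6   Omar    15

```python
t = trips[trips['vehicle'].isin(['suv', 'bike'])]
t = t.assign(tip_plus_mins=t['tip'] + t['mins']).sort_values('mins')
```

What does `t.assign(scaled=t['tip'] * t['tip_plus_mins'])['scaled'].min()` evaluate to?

126

filter rows where vehicle in ['suv', 'bike']:
  vehicle  tip driver  mins
5    bike    7   Omar    60
6     suv    6   Omar    15
add column tip_plus_mins = t['tip'] + t['mins']:
  vehicle  tip driver  mins  tip_plus_mins
5    bike    7   Omar    60             67
6     suv    6   Omar    15             21
sort by mins:
  vehicle  tip driver  mins  tip_plus_mins
6     suv    6   Omar    15             21
5    bike    7   Omar    60             67
add column scaled = t['tip'] * t['tip_plus_mins']:
  vehicle  tip driver  mins  tip_plus_mins  scaled
6     suv    6   Omar    15             21     126
5    bike    7   Omar    60             67     469
min of column 'scaled' → 126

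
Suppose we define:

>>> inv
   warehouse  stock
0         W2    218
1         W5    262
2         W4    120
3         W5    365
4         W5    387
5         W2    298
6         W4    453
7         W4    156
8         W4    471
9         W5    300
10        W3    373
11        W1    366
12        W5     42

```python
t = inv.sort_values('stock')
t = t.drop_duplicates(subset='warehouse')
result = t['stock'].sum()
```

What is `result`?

sort by stock:
   warehouse  stock
12        W5     42
2         W4    120
7         W4    156
0         W2    218
1         W5    262
5         W2    298
9         W5    300
3         W5    365
11        W1    366
10        W3    373
4         W5    387
6         W4    453
8         W4    471
drop duplicate warehouse (keep=first):
   warehouse  stock
12        W5     42
2         W4    120
0         W2    218
11        W1    366
10        W3    373
So sum() = 1119.

1119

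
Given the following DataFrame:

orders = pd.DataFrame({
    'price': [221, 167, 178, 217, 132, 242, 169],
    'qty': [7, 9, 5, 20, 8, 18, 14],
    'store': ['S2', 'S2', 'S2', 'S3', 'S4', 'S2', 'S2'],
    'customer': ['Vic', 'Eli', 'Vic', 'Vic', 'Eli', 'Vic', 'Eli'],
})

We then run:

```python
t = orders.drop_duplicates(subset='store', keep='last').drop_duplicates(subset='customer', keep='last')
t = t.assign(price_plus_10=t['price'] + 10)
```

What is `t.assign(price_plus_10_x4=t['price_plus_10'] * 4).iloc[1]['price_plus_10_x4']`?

drop duplicate store (keep=last):
   price  qty store customer
3    217   20    S3      Vic
4    132    8    S4      Eli
6    169   14    S2      Eli
drop duplicate customer (keep=last):
   price  qty store customer
3    217   20    S3      Vic
6    169   14    S2      Eli
add column price_plus_10 = t['price'] + 10:
   price  qty store customer  price_plus_10
3    217   20    S3      Vic            227
6    169   14    S2      Eli            179
add column price_plus_10_x4 = t['price_plus_10'] * 4:
   price  qty store customer  price_plus_10  price_plus_10_x4
3    217   20    S3      Vic            227               908
6    169   14    S2      Eli            179               716
Hence 716.

716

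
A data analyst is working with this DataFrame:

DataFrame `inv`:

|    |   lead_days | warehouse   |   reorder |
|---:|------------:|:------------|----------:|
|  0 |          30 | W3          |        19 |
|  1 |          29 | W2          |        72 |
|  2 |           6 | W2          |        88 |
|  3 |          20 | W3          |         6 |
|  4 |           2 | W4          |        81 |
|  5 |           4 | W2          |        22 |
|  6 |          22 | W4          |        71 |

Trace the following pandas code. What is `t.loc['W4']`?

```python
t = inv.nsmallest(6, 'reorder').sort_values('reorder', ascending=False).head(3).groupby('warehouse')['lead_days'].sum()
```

take 6 rows with smallest reorder:
   lead_days warehouse  reorder
3         20        W3        6
0         30        W3       19
5          4        W2       22
6         22        W4       71
1         29        W2       72
4          2        W4       81
sort by reorder descending:
   lead_days warehouse  reorder
4          2        W4       81
1         29        W2       72
6         22        W4       71
5          4        W2       22
0         30        W3       19
3         20        W3        6
take first 3 rows:
   lead_days warehouse  reorder
4          2        W4       81
1         29        W2       72
6         22        W4       71
group by warehouse, sum of lead_days:
warehouse
W2    29
W4    24
Name: lead_days, dtype: int64
Hence 24.

24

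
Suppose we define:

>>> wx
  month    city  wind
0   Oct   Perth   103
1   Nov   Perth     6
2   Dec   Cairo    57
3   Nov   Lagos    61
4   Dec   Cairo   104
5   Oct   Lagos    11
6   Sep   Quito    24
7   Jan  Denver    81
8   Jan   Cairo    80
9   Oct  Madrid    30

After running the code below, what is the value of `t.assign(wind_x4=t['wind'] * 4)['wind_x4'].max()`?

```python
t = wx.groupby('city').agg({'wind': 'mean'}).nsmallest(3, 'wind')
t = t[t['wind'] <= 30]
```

group by city, mean of wind:
             wind
city             
Cairo   80.333333
Denver  81.000000
Lagos   36.000000
Madrid  30.000000
Perth   54.500000
Quito   24.000000
take 3 rows with smallest wind:
        wind
city        
Quito   24.0
Madrid  30.0
Lagos   36.0
filter rows where wind <= 30:
        wind
city        
Quito   24.0
Madrid  30.0
add column wind_x4 = t['wind'] * 4:
        wind  wind_x4
city                 
Quito   24.0     96.0
Madrid  30.0    120.0
Reading off the max of column 'wind_x4', we get 120.0.

120.0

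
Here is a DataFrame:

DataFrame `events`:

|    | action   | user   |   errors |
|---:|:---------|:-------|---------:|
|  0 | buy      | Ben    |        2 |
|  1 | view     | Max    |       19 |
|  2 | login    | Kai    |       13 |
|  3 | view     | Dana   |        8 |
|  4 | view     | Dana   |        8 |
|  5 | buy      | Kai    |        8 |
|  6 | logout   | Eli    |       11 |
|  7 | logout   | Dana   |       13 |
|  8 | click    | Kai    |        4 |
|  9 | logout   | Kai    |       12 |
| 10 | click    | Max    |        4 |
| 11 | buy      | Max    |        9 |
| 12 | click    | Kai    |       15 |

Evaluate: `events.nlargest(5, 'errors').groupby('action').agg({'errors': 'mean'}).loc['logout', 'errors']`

take 5 rows with largest errors:
    action  user  errors
1     view   Max      19
12   click   Kai      15
2    login   Kai      13
7   logout  Dana      13
9   logout   Kai      12
group by action, mean of errors:
        errors
action        
click     15.0
login     13.0
logout    12.5
view      19.0
Hence 12.5.

12.5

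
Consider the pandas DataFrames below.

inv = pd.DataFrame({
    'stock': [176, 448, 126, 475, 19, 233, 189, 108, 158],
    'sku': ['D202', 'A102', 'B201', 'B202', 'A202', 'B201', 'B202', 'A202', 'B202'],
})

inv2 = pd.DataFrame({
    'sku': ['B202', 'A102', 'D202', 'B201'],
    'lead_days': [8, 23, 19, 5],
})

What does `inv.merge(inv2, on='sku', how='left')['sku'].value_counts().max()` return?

3

merge on 'sku' (how='left') → 9 rows:
   stock   sku  lead_days
0    176  D202       19.0
1    448  A102       23.0
2    126  B201        5.0
3    475  B202        8.0
4     19  A202        NaN
5    233  B201        5.0
6    189  B202        8.0
7    108  A202        NaN
8    158  B202        8.0
value_counts of sku:
sku
B202    3
B201    2
A202    2
D202    1
A102    1
Name: count, dtype: int64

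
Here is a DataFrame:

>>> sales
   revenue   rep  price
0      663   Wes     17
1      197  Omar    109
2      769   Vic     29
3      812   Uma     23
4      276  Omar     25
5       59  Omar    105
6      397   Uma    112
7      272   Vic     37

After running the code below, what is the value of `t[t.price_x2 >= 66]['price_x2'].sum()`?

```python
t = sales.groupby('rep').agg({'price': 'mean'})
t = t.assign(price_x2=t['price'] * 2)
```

group by rep, mean of price:
          price
rep            
Omar  79.666667
Uma   67.500000
Vic   33.000000
Wes   17.000000
add column price_x2 = t['price'] * 2:
          price    price_x2
rep                        
Omar  79.666667  159.333333
Uma   67.500000  135.000000
Vic   33.000000   66.000000
Wes   17.000000   34.000000
filter rows where price_x2 >= 66:
          price    price_x2
rep                        
Omar  79.666667  159.333333
Uma   67.500000  135.000000
Vic   33.000000   66.000000

360.333333333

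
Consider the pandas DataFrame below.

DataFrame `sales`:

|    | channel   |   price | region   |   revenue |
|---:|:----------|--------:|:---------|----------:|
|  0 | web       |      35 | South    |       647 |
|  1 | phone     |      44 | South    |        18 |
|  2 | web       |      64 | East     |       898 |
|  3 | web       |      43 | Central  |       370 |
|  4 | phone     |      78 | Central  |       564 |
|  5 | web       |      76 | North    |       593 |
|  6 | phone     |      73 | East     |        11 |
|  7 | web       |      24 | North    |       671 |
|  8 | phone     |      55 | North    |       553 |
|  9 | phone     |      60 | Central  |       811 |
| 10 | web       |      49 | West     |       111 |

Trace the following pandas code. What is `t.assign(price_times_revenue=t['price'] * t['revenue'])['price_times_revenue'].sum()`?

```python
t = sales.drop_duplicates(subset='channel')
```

23437

drop duplicate channel (keep=first):
  channel  price region  revenue
0     web     35  South      647
1   phone     44  South       18
add column price_times_revenue = t['price'] * t['revenue']:
  channel  price region  revenue  price_times_revenue
0     web     35  South      647                22645
1   phone     44  South       18                  792
Reading off the sum of column 'price_times_revenue', we get 23437.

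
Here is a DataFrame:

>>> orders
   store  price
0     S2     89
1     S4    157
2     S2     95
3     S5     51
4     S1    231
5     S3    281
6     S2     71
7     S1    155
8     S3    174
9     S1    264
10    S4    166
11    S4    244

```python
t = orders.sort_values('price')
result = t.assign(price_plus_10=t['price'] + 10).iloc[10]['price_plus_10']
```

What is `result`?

sort by price:
   store  price
3     S5     51
6     S2     71
0     S2     89
2     S2     95
7     S1    155
1     S4    157
10    S4    166
8     S3    174
4     S1    231
11    S4    244
9     S1    264
5     S3    281
add column price_plus_10 = t['price'] + 10:
   store  price  price_plus_10
3     S5     51             61
6     S2     71             81
0     S2     89             99
2     S2     95            105
7     S1    155            165
1     S4    157            167
10    S4    166            176
8     S3    174            184
4     S1    231            241
11    S4    244            254
9     S1    264            274
5     S3    281            291

274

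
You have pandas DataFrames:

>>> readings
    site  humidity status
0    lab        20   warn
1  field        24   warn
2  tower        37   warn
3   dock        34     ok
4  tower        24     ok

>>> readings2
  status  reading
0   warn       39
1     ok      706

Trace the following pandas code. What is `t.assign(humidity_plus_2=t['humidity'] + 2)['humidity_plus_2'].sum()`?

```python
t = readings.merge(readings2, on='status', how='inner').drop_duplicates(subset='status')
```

merge on 'status' (how='inner') → 5 rows:
    site  humidity status  reading
0    lab        20   warn       39
1  field        24   warn       39
2  tower        37   warn       39
3   dock        34     ok      706
4  tower        24     ok      706
drop duplicate status (keep=first):
   site  humidity status  reading
0   lab        20   warn       39
3  dock        34     ok      706
add column humidity_plus_2 = t['humidity'] + 2:
   site  humidity status  reading  humidity_plus_2
0   lab        20   warn       39               22
3  dock        34     ok      706               36
Finally, sum of column 'humidity_plus_2' = 58.

58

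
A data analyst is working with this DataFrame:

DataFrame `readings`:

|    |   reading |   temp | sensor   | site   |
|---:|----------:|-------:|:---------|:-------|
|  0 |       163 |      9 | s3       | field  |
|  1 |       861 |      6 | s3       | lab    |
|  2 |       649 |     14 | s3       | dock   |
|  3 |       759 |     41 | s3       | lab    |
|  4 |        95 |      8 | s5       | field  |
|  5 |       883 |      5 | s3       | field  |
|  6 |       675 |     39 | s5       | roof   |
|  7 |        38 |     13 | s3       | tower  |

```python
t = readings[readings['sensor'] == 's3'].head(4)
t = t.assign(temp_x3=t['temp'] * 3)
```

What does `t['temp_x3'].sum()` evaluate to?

filter rows where sensor == 's3':
   reading  temp sensor   site
0      163     9     s3  field
1      861     6     s3    lab
2      649    14     s3   dock
3      759    41     s3    lab
5      883     5     s3  field
7       38    13     s3  tower
take first 4 rows:
   reading  temp sensor   site
0      163     9     s3  field
1      861     6     s3    lab
2      649    14     s3   dock
3      759    41     s3    lab
add column temp_x3 = t['temp'] * 3:
   reading  temp sensor   site  temp_x3
0      163     9     s3  field       27
1      861     6     s3    lab       18
2      649    14     s3   dock       42
3      759    41     s3    lab      123
So sum() = 210.

210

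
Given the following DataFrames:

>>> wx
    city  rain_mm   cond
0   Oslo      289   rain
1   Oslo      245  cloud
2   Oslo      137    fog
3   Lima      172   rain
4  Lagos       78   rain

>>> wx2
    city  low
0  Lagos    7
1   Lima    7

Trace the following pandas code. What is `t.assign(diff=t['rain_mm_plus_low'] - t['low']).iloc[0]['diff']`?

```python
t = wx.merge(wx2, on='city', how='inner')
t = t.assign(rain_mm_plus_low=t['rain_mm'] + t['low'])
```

172

merge on 'city' (how='inner') → 2 rows:
    city  rain_mm  cond  low
0   Lima      172  rain    7
1  Lagos       78  rain    7
add column rain_mm_plus_low = t['rain_mm'] + t['low']:
    city  rain_mm  cond  low  rain_mm_plus_low
0   Lima      172  rain    7               179
1  Lagos       78  rain    7                85
add column diff = t['rain_mm_plus_low'] - t['low']:
    city  rain_mm  cond  low  rain_mm_plus_low  diff
0   Lima      172  rain    7               179   172
1  Lagos       78  rain    7                85    78
The value at position 0, column 'diff' is 172.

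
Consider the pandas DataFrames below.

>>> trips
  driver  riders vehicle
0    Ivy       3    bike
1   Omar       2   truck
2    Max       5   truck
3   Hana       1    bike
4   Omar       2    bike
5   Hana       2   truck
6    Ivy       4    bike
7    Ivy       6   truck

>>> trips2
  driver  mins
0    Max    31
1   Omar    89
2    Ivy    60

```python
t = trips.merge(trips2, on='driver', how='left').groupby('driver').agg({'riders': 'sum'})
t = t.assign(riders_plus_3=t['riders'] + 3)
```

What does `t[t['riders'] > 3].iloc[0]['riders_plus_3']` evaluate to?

merge on 'driver' (how='left') → 8 rows:
  driver  riders vehicle  mins
0    Ivy       3    bike  60.0
1   Omar       2   truck  89.0
2    Max       5   truck  31.0
3   Hana       1    bike   NaN
4   Omar       2    bike  89.0
5   Hana       2   truck   NaN
6    Ivy       4    bike  60.0
7    Ivy       6   truck  60.0
group by driver, sum of riders:
        riders
driver        
Hana         3
Ivy         13
Max          5
Omar         4
add column riders_plus_3 = t['riders'] + 3:
        riders  riders_plus_3
driver                       
Hana         3              6
Ivy         13             16
Max          5              8
Omar         4              7
filter rows where riders > 3:
        riders  riders_plus_3
driver                       
Ivy         13             16
Max          5              8
Omar         4              7
Hence 16.

16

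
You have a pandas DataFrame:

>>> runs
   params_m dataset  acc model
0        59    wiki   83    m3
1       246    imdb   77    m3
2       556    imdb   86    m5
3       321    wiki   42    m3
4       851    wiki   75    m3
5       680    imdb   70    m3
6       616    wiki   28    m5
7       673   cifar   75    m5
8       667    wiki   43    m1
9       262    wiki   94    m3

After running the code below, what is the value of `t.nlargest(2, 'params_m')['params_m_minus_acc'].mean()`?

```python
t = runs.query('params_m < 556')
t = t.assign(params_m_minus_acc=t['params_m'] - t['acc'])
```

223.5

filter rows where params_m < 556:
   params_m dataset  acc model
0        59    wiki   83    m3
1       246    imdb   77    m3
3       321    wiki   42    m3
9       262    wiki   94    m3
add column params_m_minus_acc = t['params_m'] - t['acc']:
   params_m dataset  acc model  params_m_minus_acc
0        59    wiki   83    m3                 -24
1       246    imdb   77    m3                 169
3       321    wiki   42    m3                 279
9       262    wiki   94    m3                 168
take 2 rows with largest params_m:
   params_m dataset  acc model  params_m_minus_acc
3       321    wiki   42    m3                 279
9       262    wiki   94    m3                 168
Then the mean of column 'params_m_minus_acc': 223.5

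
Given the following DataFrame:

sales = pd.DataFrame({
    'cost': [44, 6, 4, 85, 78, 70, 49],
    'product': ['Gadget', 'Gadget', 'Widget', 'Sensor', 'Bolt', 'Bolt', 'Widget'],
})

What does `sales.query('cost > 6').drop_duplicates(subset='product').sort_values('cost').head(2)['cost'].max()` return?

49

filter rows where cost > 6:
   cost product
0    44  Gadget
3    85  Sensor
4    78    Bolt
5    70    Bolt
6    49  Widget
drop duplicate product (keep=first):
   cost product
0    44  Gadget
3    85  Sensor
4    78    Bolt
6    49  Widget
sort by cost:
   cost product
0    44  Gadget
6    49  Widget
4    78    Bolt
3    85  Sensor
take first 2 rows:
   cost product
0    44  Gadget
6    49  Widget
The max of column 'cost' is 49.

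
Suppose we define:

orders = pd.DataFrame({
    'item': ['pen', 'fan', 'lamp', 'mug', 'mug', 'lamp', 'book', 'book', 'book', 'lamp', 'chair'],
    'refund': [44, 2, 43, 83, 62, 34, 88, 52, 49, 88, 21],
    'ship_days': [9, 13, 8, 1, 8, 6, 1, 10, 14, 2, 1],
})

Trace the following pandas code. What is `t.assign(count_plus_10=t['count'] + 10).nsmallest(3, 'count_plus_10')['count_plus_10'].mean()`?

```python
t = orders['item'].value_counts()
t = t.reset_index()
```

11.0

value_counts of item:
item
lamp     3
book     3
mug      2
pen      1
fan      1
chair    1
Name: count, dtype: int64
reset_index():
    item  count
0   lamp      3
1   book      3
2    mug      2
3    pen      1
4    fan      1
5  chair      1
add column count_plus_10 = t['count'] + 10:
    item  count  count_plus_10
0   lamp      3             13
1   book      3             13
2    mug      2             12
3    pen      1             11
4    fan      1             11
5  chair      1             11
take 3 rows with smallest count_plus_10:
    item  count  count_plus_10
3    pen      1             11
4    fan      1             11
5  chair      1             11
Then the mean of column 'count_plus_10': 11.0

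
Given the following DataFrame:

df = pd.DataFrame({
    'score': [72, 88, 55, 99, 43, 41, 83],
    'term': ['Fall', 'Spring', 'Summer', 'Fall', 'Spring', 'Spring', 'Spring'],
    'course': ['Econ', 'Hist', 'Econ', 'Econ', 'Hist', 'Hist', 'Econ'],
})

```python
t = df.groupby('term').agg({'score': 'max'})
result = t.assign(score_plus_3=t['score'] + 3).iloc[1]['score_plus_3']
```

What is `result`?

91

group by term, max of score:
        score
term         
Fall       99
Spring     88
Summer     55
add column score_plus_3 = t['score'] + 3:
        score  score_plus_3
term                       
Fall       99           102
Spring     88            91
Summer     55            58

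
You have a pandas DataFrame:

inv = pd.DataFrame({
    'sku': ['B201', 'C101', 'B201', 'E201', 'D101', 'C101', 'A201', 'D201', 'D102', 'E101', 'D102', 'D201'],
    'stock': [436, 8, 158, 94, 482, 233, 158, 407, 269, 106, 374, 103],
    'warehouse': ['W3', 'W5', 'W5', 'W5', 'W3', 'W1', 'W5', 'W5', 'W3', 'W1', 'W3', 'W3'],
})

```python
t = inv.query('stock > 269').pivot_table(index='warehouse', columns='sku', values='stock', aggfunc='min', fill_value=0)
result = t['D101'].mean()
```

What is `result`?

241.0

filter rows where stock > 269:
     sku  stock warehouse
0   B201    436        W3
4   D101    482        W3
7   D201    407        W5
10  D102    374        W3
pivot: rows=warehouse, cols=sku, min(stock):
sku        B201  D101  D102  D201
warehouse                        
W3          436   482   374     0
W5            0     0     0   407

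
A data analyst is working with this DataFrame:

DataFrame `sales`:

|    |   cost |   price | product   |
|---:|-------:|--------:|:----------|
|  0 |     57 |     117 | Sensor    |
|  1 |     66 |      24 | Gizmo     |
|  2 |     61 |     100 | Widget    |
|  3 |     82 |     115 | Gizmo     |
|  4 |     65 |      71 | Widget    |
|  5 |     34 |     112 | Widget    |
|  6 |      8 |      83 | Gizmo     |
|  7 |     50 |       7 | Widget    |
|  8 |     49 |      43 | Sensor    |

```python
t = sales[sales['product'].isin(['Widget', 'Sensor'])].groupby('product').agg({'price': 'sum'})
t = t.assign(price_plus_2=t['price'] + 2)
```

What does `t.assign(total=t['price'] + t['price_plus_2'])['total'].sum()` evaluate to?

904

filter rows where product in ['Widget', 'Sensor']:
   cost  price product
0    57    117  Sensor
2    61    100  Widget
4    65     71  Widget
5    34    112  Widget
7    50      7  Widget
8    49     43  Sensor
group by product, sum of price:
         price
product       
Sensor     160
Widget     290
add column price_plus_2 = t['price'] + 2:
         price  price_plus_2
product                     
Sensor     160           162
Widget     290           292
add column total = t['price'] + t['price_plus_2']:
         price  price_plus_2  total
product                            
Sensor     160           162    322
Widget     290           292    582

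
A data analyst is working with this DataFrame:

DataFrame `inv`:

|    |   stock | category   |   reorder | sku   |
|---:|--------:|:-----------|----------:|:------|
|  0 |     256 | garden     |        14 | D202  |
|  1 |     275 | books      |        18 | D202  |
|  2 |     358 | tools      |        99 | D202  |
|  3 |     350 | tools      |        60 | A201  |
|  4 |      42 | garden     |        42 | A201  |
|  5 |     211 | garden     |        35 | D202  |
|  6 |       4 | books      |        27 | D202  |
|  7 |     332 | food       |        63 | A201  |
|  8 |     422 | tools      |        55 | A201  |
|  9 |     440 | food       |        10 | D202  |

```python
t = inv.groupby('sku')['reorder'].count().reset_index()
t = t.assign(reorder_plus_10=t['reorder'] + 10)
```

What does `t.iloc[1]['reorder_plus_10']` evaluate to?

16

group by sku, count of reorder:
sku
A201    4
D202    6
Name: reorder, dtype: int64
reset_index():
    sku  reorder
0  A201        4
1  D202        6
add column reorder_plus_10 = t['reorder'] + 10:
    sku  reorder  reorder_plus_10
0  A201        4               14
1  D202        6               16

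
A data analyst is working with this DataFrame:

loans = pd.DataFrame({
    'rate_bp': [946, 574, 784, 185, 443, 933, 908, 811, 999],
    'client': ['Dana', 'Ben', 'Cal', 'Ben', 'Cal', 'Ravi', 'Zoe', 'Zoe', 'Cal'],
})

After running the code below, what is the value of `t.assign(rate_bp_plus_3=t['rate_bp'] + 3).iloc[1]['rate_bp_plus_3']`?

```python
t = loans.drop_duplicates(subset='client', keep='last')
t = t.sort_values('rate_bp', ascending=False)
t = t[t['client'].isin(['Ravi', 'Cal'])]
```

drop duplicate client (keep=last):
   rate_bp client
0      946   Dana
3      185    Ben
5      933   Ravi
7      811    Zoe
8      999    Cal
sort by rate_bp descending:
   rate_bp client
8      999    Cal
0      946   Dana
5      933   Ravi
7      811    Zoe
3      185    Ben
filter rows where client in ['Ravi', 'Cal']:
   rate_bp client
8      999    Cal
5      933   Ravi
add column rate_bp_plus_3 = t['rate_bp'] + 3:
   rate_bp client  rate_bp_plus_3
8      999    Cal            1002
5      933   Ravi             936

936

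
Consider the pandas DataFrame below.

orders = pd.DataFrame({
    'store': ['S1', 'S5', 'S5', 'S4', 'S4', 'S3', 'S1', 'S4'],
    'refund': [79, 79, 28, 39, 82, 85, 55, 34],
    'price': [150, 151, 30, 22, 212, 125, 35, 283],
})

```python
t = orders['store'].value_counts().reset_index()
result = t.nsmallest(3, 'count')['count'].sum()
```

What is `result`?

value_counts of store:
store
S4    3
S1    2
S5    2
S3    1
Name: count, dtype: int64
reset_index():
  store  count
0    S4      3
1    S1      2
2    S5      2
3    S3      1
take 3 rows with smallest count:
  store  count
3    S3      1
1    S1      2
2    S5      2

5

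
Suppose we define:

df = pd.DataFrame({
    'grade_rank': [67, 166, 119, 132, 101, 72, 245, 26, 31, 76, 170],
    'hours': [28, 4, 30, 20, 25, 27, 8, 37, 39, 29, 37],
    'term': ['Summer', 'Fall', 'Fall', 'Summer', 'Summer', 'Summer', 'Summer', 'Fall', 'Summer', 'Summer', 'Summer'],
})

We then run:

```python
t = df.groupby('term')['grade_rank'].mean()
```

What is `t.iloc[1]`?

111.75

group by term, mean of grade_rank:
term
Fall      103.666667
Summer    111.750000
Name: grade_rank, dtype: float64
Finally, value at position 1 = 111.75.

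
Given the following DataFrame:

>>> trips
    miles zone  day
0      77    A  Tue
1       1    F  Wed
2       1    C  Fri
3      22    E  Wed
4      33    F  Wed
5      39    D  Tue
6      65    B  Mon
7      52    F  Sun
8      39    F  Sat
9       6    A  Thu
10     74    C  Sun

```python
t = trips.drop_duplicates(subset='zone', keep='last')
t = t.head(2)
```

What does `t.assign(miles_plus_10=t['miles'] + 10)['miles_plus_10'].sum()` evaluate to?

drop duplicate zone (keep=last):
    miles zone  day
3      22    E  Wed
5      39    D  Tue
6      65    B  Mon
8      39    F  Sat
9       6    A  Thu
10     74    C  Sun
take first 2 rows:
   miles zone  day
3     22    E  Wed
5     39    D  Tue
add column miles_plus_10 = t['miles'] + 10:
   miles zone  day  miles_plus_10
3     22    E  Wed             32
5     39    D  Tue             49
Reading off the sum of column 'miles_plus_10', we get 81.

81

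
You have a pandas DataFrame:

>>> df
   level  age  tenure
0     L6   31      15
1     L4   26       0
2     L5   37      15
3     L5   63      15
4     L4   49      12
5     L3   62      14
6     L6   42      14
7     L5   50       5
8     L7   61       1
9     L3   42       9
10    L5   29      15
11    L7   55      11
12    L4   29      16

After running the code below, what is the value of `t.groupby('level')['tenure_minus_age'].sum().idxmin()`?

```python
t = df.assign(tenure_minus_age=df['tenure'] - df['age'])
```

add column tenure_minus_age = df['tenure'] - df['age']:
   level  age  tenure  tenure_minus_age
0     L6   31      15               -16
1     L4   26       0               -26
2     L5   37      15               -22
3     L5   63      15               -48
4     L4   49      12               -37
5     L3   62      14               -48
6     L6   42      14               -28
7     L5   50       5               -45
8     L7   61       1               -60
9     L3   42       9               -33
10    L5   29      15               -14
11    L7   55      11               -44
12    L4   29      16               -13
group by level, sum of tenure_minus_age:
level
L3    -81
L4    -76
L5   -129
L6    -44
L7   -104
Name: tenure_minus_age, dtype: int64
So idxmin() = L5.

L5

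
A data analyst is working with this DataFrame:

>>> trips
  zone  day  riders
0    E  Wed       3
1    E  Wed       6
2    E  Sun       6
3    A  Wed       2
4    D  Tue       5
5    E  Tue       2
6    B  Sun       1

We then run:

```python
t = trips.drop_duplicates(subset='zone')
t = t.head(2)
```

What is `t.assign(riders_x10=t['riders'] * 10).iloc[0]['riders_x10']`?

30

drop duplicate zone (keep=first):
  zone  day  riders
0    E  Wed       3
3    A  Wed       2
4    D  Tue       5
6    B  Sun       1
take first 2 rows:
  zone  day  riders
0    E  Wed       3
3    A  Wed       2
add column riders_x10 = t['riders'] * 10:
  zone  day  riders  riders_x10
0    E  Wed       3          30
3    A  Wed       2          20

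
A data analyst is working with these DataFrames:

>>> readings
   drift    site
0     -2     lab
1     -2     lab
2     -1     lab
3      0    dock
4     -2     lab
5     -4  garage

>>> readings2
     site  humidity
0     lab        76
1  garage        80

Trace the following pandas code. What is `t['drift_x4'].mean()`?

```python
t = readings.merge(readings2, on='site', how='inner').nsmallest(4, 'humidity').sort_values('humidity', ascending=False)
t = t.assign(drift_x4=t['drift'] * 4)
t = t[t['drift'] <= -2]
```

merge on 'site' (how='inner') → 5 rows:
   drift    site  humidity
0     -2     lab        76
1     -2     lab        76
2     -1     lab        76
3     -2     lab        76
4     -4  garage        80
take 4 rows with smallest humidity:
   drift site  humidity
0     -2  lab        76
1     -2  lab        76
2     -1  lab        76
3     -2  lab        76
sort by humidity descending:
   drift site  humidity
0     -2  lab        76
1     -2  lab        76
2     -1  lab        76
3     -2  lab        76
add column drift_x4 = t['drift'] * 4:
   drift site  humidity  drift_x4
0     -2  lab        76        -8
1     -2  lab        76        -8
2     -1  lab        76        -4
3     -2  lab        76        -8
filter rows where drift <= -2:
   drift site  humidity  drift_x4
0     -2  lab        76        -8
1     -2  lab        76        -8
3     -2  lab        76        -8

-8.0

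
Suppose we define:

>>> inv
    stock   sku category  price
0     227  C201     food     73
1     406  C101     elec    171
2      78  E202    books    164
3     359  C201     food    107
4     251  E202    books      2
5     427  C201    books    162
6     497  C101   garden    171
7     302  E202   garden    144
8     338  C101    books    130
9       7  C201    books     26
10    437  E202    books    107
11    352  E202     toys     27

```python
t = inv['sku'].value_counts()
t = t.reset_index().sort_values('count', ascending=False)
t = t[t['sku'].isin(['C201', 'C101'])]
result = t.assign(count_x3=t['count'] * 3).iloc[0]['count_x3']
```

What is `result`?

value_counts of sku:
sku
E202    5
C201    4
C101    3
Name: count, dtype: int64
reset_index():
    sku  count
0  E202      5
1  C201      4
2  C101      3
sort by count descending:
    sku  count
0  E202      5
1  C201      4
2  C101      3
filter rows where sku in ['C201', 'C101']:
    sku  count
1  C201      4
2  C101      3
add column count_x3 = t['count'] * 3:
    sku  count  count_x3
1  C201      4        12
2  C101      3         9
Hence 12.

12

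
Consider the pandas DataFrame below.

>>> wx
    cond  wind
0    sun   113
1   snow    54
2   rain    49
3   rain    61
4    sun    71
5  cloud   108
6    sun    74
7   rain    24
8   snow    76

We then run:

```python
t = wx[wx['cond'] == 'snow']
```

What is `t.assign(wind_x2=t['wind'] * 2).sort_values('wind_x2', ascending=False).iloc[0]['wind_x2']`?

152

filter rows where cond == 'snow':
   cond  wind
1  snow    54
8  snow    76
add column wind_x2 = t['wind'] * 2:
   cond  wind  wind_x2
1  snow    54      108
8  snow    76      152
sort by wind_x2 descending:
   cond  wind  wind_x2
8  snow    76      152
1  snow    54      108
Then the value at position 0, column 'wind_x2': 152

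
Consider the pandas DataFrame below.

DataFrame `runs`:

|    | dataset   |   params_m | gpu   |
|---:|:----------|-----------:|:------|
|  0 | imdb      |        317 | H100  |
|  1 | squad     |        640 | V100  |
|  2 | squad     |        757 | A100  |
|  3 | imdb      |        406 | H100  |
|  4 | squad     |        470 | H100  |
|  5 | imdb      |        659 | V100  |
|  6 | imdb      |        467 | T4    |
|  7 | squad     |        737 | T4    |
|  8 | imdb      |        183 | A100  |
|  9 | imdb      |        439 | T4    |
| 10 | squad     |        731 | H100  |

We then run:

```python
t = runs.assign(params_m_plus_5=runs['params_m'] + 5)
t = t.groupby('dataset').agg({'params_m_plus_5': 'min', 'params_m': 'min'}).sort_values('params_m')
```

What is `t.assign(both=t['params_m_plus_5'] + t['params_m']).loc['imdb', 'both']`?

371

add column params_m_plus_5 = runs['params_m'] + 5:
   dataset  params_m   gpu  params_m_plus_5
0     imdb       317  H100              322
1    squad       640  V100              645
2    squad       757  A100              762
3     imdb       406  H100              411
4    squad       470  H100              475
5     imdb       659  V100              664
6     imdb       467    T4              472
7    squad       737    T4              742
8     imdb       183  A100              188
9     imdb       439    T4              444
10   squad       731  H100              736
group by dataset: min(params_m_plus_5), min(params_m):
         params_m_plus_5  params_m
dataset                           
imdb                 188       183
squad                475       470
sort by params_m:
         params_m_plus_5  params_m
dataset                           
imdb                 188       183
squad                475       470
add column both = t['params_m_plus_5'] + t['params_m']:
         params_m_plus_5  params_m  both
dataset                                 
imdb                 188       183   371
squad                475       470   945
Reading off the value at row 'imdb', column 'both', we get 371.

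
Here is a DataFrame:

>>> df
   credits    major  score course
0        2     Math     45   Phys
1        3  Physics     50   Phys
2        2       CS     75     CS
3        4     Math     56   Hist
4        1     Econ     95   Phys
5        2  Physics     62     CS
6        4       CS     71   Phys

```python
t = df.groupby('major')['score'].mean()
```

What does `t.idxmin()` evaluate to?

group by major, mean of score:
major
CS         73.0
Econ       95.0
Math       50.5
Physics    56.0
Name: score, dtype: float64
Taking the label with the smallest value gives Math.

Math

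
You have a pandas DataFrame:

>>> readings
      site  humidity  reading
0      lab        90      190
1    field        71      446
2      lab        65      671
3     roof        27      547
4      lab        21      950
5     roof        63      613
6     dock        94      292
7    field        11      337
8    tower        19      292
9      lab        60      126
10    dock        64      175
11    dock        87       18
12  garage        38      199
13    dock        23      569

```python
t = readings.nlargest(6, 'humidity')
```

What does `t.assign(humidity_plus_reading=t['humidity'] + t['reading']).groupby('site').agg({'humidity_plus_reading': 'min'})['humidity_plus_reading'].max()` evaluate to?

517

take 6 rows with largest humidity:
     site  humidity  reading
6    dock        94      292
0     lab        90      190
11   dock        87       18
1   field        71      446
2     lab        65      671
10   dock        64      175
add column humidity_plus_reading = t['humidity'] + t['reading']:
     site  humidity  reading  humidity_plus_reading
6    dock        94      292                    386
0     lab        90      190                    280
11   dock        87       18                    105
1   field        71      446                    517
2     lab        65      671                    736
10   dock        64      175                    239
group by site, min of humidity_plus_reading:
       humidity_plus_reading
site                        
dock                     105
field                    517
lab                      280
So max() = 517.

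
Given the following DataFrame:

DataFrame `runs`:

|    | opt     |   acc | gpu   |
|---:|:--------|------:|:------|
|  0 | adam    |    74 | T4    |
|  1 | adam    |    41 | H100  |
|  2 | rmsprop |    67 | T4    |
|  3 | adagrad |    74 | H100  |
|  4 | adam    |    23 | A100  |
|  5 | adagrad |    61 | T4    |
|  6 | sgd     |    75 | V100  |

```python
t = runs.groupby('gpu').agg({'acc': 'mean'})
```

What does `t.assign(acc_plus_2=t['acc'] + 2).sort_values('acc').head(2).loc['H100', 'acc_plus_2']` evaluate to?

group by gpu, mean of acc:
            acc
gpu            
A100  23.000000
H100  57.500000
T4    67.333333
V100  75.000000
add column acc_plus_2 = t['acc'] + 2:
            acc  acc_plus_2
gpu                        
A100  23.000000   25.000000
H100  57.500000   59.500000
T4    67.333333   69.333333
V100  75.000000   77.000000
sort by acc:
            acc  acc_plus_2
gpu                        
A100  23.000000   25.000000
H100  57.500000   59.500000
T4    67.333333   69.333333
V100  75.000000   77.000000
take first 2 rows:
       acc  acc_plus_2
gpu                   
A100  23.0        25.0
H100  57.5        59.5

59.5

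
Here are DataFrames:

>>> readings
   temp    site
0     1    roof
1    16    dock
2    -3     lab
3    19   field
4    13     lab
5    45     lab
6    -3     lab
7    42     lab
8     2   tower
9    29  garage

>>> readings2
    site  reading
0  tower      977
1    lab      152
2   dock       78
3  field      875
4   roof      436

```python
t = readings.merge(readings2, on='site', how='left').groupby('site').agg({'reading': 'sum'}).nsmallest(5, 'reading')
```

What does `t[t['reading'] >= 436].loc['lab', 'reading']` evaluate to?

merge on 'site' (how='left') → 10 rows:
   temp    site  reading
0     1    roof    436.0
1    16    dock     78.0
2    -3     lab    152.0
3    19   field    875.0
4    13     lab    152.0
5    45     lab    152.0
6    -3     lab    152.0
7    42     lab    152.0
8     2   tower    977.0
9    29  garage      NaN
group by site, sum of reading:
        reading
site           
dock       78.0
field     875.0
garage      0.0
lab       760.0
roof      436.0
tower     977.0
take 5 rows with smallest reading:
        reading
site           
garage      0.0
dock       78.0
roof      436.0
lab       760.0
field     875.0
filter rows where reading >= 436:
       reading
site          
roof     436.0
lab      760.0
field    875.0
Reading off the value at row 'lab', column 'reading', we get 760.0.

760.0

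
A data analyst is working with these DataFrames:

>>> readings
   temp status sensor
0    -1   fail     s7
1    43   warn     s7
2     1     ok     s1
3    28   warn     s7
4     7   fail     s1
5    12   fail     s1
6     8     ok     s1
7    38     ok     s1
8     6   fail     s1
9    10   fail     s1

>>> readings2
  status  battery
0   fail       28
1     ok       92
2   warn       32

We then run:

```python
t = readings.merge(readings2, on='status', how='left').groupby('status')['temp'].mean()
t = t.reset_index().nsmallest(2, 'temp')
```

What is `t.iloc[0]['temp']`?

6.8

merge on 'status' (how='left') → 10 rows:
   temp status sensor  battery
0    -1   fail     s7       28
1    43   warn     s7       32
2     1     ok     s1       92
3    28   warn     s7       32
4     7   fail     s1       28
5    12   fail     s1       28
6     8     ok     s1       92
7    38     ok     s1       92
8     6   fail     s1       28
9    10   fail     s1       28
group by status, mean of temp:
status
fail     6.800000
ok      15.666667
warn    35.500000
Name: temp, dtype: float64
reset_index():
  status       temp
0   fail   6.800000
1     ok  15.666667
2   warn  35.500000
take 2 rows with smallest temp:
  status       temp
0   fail   6.800000
1     ok  15.666667
So iloc[0]['temp'] = 6.8.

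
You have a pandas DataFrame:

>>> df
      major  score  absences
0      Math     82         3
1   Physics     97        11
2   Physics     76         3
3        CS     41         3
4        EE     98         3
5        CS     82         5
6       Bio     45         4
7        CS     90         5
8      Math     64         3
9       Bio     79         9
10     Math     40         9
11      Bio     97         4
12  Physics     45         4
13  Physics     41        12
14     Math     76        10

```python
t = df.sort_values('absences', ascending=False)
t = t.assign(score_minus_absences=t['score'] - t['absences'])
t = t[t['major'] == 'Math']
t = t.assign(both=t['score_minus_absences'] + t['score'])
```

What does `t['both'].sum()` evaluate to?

499

sort by absences descending:
      major  score  absences
13  Physics     41        12
1   Physics     97        11
14     Math     76        10
9       Bio     79         9
10     Math     40         9
5        CS     82         5
7        CS     90         5
6       Bio     45         4
11      Bio     97         4
12  Physics     45         4
0      Math     82         3
2   Physics     76         3
3        CS     41         3
4        EE     98         3
8      Math     64         3
add column score_minus_absences = t['score'] - t['absences']:
      major  score  absences  score_minus_absences
13  Physics     41        12                    29
1   Physics     97        11                    86
14     Math     76        10                    66
9       Bio     79         9                    70
10     Math     40         9                    31
5        CS     82         5                    77
7        CS     90         5                    85
6       Bio     45         4                    41
11      Bio     97         4                    93
12  Physics     45         4                    41
0      Math     82         3                    79
2   Physics     76         3                    73
3        CS     41         3                    38
4        EE     98         3                    95
8      Math     64         3                    61
filter rows where major == 'Math':
   major  score  absences  score_minus_absences
14  Math     76        10                    66
10  Math     40         9                    31
0   Math     82         3                    79
8   Math     64         3                    61
add column both = t['score_minus_absences'] + t['score']:
   major  score  absences  score_minus_absences  both
14  Math     76        10                    66   142
10  Math     40         9                    31    71
0   Math     82         3                    79   161
8   Math     64         3                    61   125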